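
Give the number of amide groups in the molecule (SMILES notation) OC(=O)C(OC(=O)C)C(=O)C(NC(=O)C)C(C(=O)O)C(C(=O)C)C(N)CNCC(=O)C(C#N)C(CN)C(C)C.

1

–COOH: carbonyl C bonded to –OH and C → carboxylic acid (the –OH is not a separate alcohol).
pendant –OC(=O)CH3: an acyloxy group → ester.
–C(=O)– with carbon on both sides → ketone.
pendant –NHC(=O)CH3: N bonded to a carbonyl → amide (not amine).
pendant –COOH: carbonyl C bonded to C and –OH → carboxylic acid.
pendant –COCH3: carbonyl C bonded to two carbons → ketone.
–NH2 on an sp³ carbon with no adjacent C=O → amine.
C–N–C with sp³ carbons and no adjacent C=O → amine (secondary).
–C(=O)– with carbon on both sides → ketone.
pendant –C≡N: nitrile.
pendant –CH2NH2: N on sp³ C, no adjacent C=O → amine.
Amide appears at: CH(NHCOCH3) → 1.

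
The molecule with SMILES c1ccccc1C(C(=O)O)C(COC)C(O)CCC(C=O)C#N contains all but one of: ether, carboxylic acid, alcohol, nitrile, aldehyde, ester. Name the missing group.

ester

ether: present (CH(CH2OCH3) — pendant –CH2OCH3: C–O–C linkage → ether).
nitrile: present (CN — –C≡N: carbon triple-bonded to nitrogen → nitrile).
aldehyde: present (CH(CHO) — pendant –CHO: carbonyl C bonded to C and H → aldehyde).
carboxylic acid: present (CH(COOH) — pendant –COOH: carbonyl C bonded to C and –OH → carboxylic acid).
alcohol: present (CH(OH) — –OH on an sp³ carbon → alcohol (secondary)).
ester: no segment matches this pattern.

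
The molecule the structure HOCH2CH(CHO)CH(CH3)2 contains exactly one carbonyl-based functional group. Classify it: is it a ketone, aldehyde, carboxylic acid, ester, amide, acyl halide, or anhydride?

aldehyde

The carbonyl is in the CH(CHO) segment: pendant –CHO: carbonyl C bonded to C and H → aldehyde.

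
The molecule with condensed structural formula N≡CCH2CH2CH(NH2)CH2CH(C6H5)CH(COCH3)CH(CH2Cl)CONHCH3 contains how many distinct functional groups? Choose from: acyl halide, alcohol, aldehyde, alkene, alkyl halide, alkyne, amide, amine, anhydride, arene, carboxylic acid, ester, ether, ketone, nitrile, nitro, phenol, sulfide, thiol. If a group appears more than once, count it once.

6

Reading the structure from left to right:
  N≡C: N≡C–: carbon triple-bonded to nitrogen → nitrile.
  CH(NH2): –NH2 on an sp³ carbon with no adjacent C=O → amine.
  CH(C6H5): pendant –C6H5: benzene ring → arene.
  CH(COCH3): pendant –COCH3: carbonyl C bonded to two carbons → ketone.
  CH(CH2Cl): pendant –CH2X: halogen on sp³ carbon → alkyl halide.
  CONHCH3: –C(=O)NHCH3: carbonyl C bonded to C and to N → amide (the N is not an amine).
Distinct types present: alkyl halide, amide, amine, arene, ketone, nitrile.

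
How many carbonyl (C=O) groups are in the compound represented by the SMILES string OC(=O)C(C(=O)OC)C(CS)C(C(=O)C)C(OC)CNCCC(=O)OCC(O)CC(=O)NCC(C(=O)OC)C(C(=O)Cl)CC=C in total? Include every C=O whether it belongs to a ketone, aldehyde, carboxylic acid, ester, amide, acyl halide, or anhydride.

7

HOOC: carboxylic acid, 1 C=O (running total 1).
CH(COOCH3): ester, 1 C=O (running total 2).
CH(COCH3): ketone, 1 C=O (running total 3).
CH2COOCH2: ester, 1 C=O (running total 4).
CH2CONHCH2: amide, 1 C=O (running total 5).
CH(COOCH3): ester, 1 C=O (running total 6).
CH(COCl): acyl halide, 1 C=O (running total 7).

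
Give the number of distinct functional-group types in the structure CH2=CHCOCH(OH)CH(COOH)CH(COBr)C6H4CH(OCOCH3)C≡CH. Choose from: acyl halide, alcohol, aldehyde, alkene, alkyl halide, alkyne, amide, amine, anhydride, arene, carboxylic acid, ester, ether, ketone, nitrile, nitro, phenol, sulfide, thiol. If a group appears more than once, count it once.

8

Reading the structure from left to right:
  CH2=CH: C=C double bond → alkene.
  CO: –C(=O)– with carbon on both sides → ketone.
  CH(OH): –OH on an sp³ carbon → alcohol (secondary).
  CH(COOH): pendant –COOH: carbonyl C bonded to C and –OH → carboxylic acid.
  CH(COBr): pendant –C(=O)X: carbonyl C bonded to C and halogen → acyl halide.
  C6H4: para-disubstituted benzene ring → arene.
  CH(OCOCH3): pendant –OC(=O)CH3: an acyloxy group → ester.
  C≡CH: C≡C triple bond → alkyne.
Distinct types present: acyl halide, alcohol, alkene, alkyne, arene, carboxylic acid, ester, ketone.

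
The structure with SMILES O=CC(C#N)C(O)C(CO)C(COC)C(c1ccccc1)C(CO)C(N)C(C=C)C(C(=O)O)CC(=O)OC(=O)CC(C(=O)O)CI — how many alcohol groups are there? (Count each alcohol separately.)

Reading the structure from left to right:
  OHC: terminal –CHO: carbonyl C bonded to H and C → aldehyde.
  CH(CN): pendant –C≡N: nitrile.
  CH(OH): –OH on an sp³ carbon → alcohol (secondary).
  CH(CH2OH): pendant –CH2OH on an sp³ backbone C → alcohol.
  CH(CH2OCH3): pendant –CH2OCH3: C–O–C linkage → ether.
  CH(C6H5): pendant –C6H5: benzene ring → arene.
  CH(CH2OH): pendant –CH2OH on an sp³ backbone C → alcohol.
  CH(NH2): –NH2 on an sp³ carbon with no adjacent C=O → amine.
  CH(CH=CH2): pendant –CH=CH2: C=C double bond → alkene.
  CH(COOH): pendant –COOH: carbonyl C bonded to C and –OH → carboxylic acid.
  CH2CO-O-COCH2: two acyl groups sharing one oxygen, –C(=O)–O–C(=O)– → anhydride.
  CH(COOH): pendant –COOH: carbonyl C bonded to C and –OH → carboxylic acid.
  CH2I: halogen on an sp³ carbon → alkyl halide.
Alcohol appears at: CH(OH), CH(CH2OH), CH(CH2OH) → 3.

3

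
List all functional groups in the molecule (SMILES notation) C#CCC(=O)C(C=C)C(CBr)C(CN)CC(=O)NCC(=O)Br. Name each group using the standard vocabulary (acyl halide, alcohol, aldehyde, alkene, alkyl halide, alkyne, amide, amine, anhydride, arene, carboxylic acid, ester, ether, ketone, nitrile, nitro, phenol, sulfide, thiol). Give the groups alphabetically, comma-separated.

acyl halide, alkene, alkyl halide, alkyne, amide, amine, ketone

Reading the structure from left to right:
  HC≡C: C≡C triple bond → alkyne.
  CO: –C(=O)– with carbon on both sides → ketone.
  CH(CH=CH2): pendant –CH=CH2: C=C double bond → alkene.
  CH(CH2Br): pendant –CH2X: halogen on sp³ carbon → alkyl halide.
  CH(CH2NH2): pendant –CH2NH2: N on sp³ C, no adjacent C=O → amine.
  CH2CONHCH2: –C(=O)–N– linkage → amide (the N is not an amine).
  COBr: –C(=O)Br: carbonyl C bonded to C and to a halogen → acyl halide (not alkyl halide).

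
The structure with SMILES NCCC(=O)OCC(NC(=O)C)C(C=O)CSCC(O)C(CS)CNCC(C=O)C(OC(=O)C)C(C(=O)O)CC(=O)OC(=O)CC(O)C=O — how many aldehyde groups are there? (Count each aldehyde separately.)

–NH2 on an sp³ carbon with no adjacent C=O → amine.
–C(=O)–O–C with C on the carbonyl side → ester.
pendant –NHC(=O)CH3: N bonded to a carbonyl → amide (not amine).
pendant –CHO: carbonyl C bonded to C and H → aldehyde.
C–S–C linkage → sulfide (thioether).
–OH on an sp³ carbon → alcohol (secondary).
pendant –CH2SH → thiol.
C–N–C with sp³ carbons and no adjacent C=O → amine (secondary).
pendant –CHO: carbonyl C bonded to C and H → aldehyde.
pendant –OC(=O)CH3: an acyloxy group → ester.
pendant –COOH: carbonyl C bonded to C and –OH → carboxylic acid.
two acyl groups sharing one oxygen, –C(=O)–O–C(=O)– → anhydride.
–OH on an sp³ carbon → alcohol (secondary).
terminal –CHO: carbonyl C bonded to H and C → aldehyde.
Aldehyde appears at: CH(CHO), CH(CHO), CHO → 3.

3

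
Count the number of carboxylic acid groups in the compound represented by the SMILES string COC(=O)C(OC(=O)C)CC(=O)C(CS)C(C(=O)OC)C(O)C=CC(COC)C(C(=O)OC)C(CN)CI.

0

Reading the structure from left to right:
  CH3OOC: CH3O–C(=O)–: carbonyl C bonded to C and to –OCH3 → ester (not ketone + ether).
  CH(OCOCH3): pendant –OC(=O)CH3: an acyloxy group → ester.
  CO: –C(=O)– with carbon on both sides → ketone.
  CH(CH2SH): pendant –CH2SH → thiol.
  CH(COOCH3): pendant –COOCH3: carbonyl C bonded to C and –OCH3 → ester.
  CH(OH): –OH on an sp³ carbon → alcohol (secondary).
  CH=CH: C=C double bond → alkene.
  CH(CH2OCH3): pendant –CH2OCH3: C–O–C linkage → ether.
  CH(COOCH3): pendant –COOCH3: carbonyl C bonded to C and –OCH3 → ester.
  CH(CH2NH2): pendant –CH2NH2: N on sp³ C, no adjacent C=O → amine.
  CH2I: halogen on an sp³ carbon → alkyl halide.
No segment is a carboxylic acid: CH3OOC is ester, not carboxylic acid; CH(OCOCH3) is ester, not carboxylic acid; CH(COOCH3) is ester, not carboxylic acid. → 0.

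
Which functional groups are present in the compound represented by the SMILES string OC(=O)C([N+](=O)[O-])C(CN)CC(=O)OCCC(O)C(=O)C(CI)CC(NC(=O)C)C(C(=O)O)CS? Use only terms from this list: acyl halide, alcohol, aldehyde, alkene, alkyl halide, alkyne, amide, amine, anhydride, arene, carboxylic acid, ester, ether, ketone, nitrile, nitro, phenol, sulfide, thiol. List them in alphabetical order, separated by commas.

alcohol, alkyl halide, amide, amine, carboxylic acid, ester, ketone, nitro, thiol

Taking each segment in turn:
  HOOC: –COOH: carbonyl C bonded to –OH and C → carboxylic acid (the –OH is not a separate alcohol).
  CH(NO2): –NO2 on an sp³ carbon → nitro (the N=O is not a carbonyl).
  CH(CH2NH2): pendant –CH2NH2: N on sp³ C, no adjacent C=O → amine.
  CH2COOCH2: –C(=O)–O–C with C on the carbonyl side → ester.
  CH(OH): –OH on an sp³ carbon → alcohol (secondary).
  CO: –C(=O)– with carbon on both sides → ketone.
  CH(CH2I): pendant –CH2X: halogen on sp³ carbon → alkyl halide.
  CH(NHCOCH3): pendant –NHC(=O)CH3: N bonded to a carbonyl → amide (not amine).
  CH(COOH): pendant –COOH: carbonyl C bonded to C and –OH → carboxylic acid.
  CH2SH: –SH on an sp³ carbon → thiol.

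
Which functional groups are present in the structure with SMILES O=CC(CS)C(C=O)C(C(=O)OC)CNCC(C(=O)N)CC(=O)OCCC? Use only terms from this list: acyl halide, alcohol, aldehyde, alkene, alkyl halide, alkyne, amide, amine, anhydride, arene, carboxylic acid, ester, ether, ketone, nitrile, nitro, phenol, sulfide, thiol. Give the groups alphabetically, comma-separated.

aldehyde, amide, amine, ester, thiol

Reading the structure from left to right:
  OHC: terminal –CHO: carbonyl C bonded to H and C → aldehyde.
  CH(CH2SH): pendant –CH2SH → thiol.
  CH(CHO): pendant –CHO: carbonyl C bonded to C and H → aldehyde.
  CH(COOCH3): pendant –COOCH3: carbonyl C bonded to C and –OCH3 → ester.
  CH2NHCH2: C–N–C with sp³ carbons and no adjacent C=O → amine (secondary).
  CH(CONH2): pendant –CONH2: carbonyl C bonded to C and N → amide.
  CH2COOCH2: –C(=O)–O–C with C on the carbonyl side → ester.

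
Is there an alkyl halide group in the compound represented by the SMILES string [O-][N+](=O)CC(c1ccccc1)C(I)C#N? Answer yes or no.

Taking each segment in turn:
  O2NCH2: –NO2 on carbon → nitro group.
  CH(C6H5): pendant –C6H5: benzene ring → arene.
  CH(I): halogen on an sp³ carbon → alkyl halide.
  CN: –C≡N: carbon triple-bonded to nitrogen → nitrile.
The CH(I) segment supplies the alkyl halide: halogen on an sp³ carbon → alkyl halide.

yes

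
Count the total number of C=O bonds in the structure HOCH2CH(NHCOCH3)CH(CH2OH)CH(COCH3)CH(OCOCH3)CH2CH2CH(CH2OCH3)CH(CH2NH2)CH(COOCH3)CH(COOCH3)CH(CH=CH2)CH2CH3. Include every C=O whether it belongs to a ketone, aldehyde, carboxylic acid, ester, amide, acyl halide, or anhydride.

CH(NHCOCH3): amide, 1 C=O (running total 1).
CH(COCH3): ketone, 1 C=O (running total 2).
CH(OCOCH3): ester, 1 C=O (running total 3).
CH(COOCH3): ester, 1 C=O (running total 4).
CH(COOCH3): ester, 1 C=O (running total 5).

5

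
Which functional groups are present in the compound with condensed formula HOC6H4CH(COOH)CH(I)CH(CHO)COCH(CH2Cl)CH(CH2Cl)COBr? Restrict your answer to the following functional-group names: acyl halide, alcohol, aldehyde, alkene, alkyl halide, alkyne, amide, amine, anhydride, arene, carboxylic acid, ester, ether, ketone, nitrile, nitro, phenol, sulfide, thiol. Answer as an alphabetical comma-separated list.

acyl halide, aldehyde, alkyl halide, arene, carboxylic acid, ketone, phenol

Working along the chain:
  HOC6H4: –OH attached directly to an aromatic ring → phenol (not alcohol); the ring itself is an arene.
  CH(COOH): pendant –COOH: carbonyl C bonded to C and –OH → carboxylic acid.
  CH(I): halogen on an sp³ carbon → alkyl halide.
  CH(CHO): pendant –CHO: carbonyl C bonded to C and H → aldehyde.
  CO: –C(=O)– with carbon on both sides → ketone.
  CH(CH2Cl): pendant –CH2X: halogen on sp³ carbon → alkyl halide.
  CH(CH2Cl): pendant –CH2X: halogen on sp³ carbon → alkyl halide.
  COBr: –C(=O)Br: carbonyl C bonded to C and to a halogen → acyl halide (not alkyl halide).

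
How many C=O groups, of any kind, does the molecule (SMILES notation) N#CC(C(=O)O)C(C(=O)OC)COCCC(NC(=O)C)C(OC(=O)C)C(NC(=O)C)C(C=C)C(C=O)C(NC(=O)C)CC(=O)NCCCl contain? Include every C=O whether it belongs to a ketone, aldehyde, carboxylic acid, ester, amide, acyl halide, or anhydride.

8

CH(COOH): carboxylic acid, 1 C=O (running total 1).
CH(COOCH3): ester, 1 C=O (running total 2).
CH(NHCOCH3): amide, 1 C=O (running total 3).
CH(OCOCH3): ester, 1 C=O (running total 4).
CH(NHCOCH3): amide, 1 C=O (running total 5).
CH(CHO): aldehyde, 1 C=O (running total 6).
CH(NHCOCH3): amide, 1 C=O (running total 7).
CH2CONHCH2: amide, 1 C=O (running total 8).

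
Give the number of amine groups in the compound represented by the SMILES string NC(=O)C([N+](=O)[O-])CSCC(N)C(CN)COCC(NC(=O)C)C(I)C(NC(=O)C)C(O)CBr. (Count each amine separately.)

Working along the chain:
  H2NCO: –C(=O)NH2: carbonyl C bonded to C and to N → amide (the N is not a separate amine).
  CH(NO2): –NO2 on an sp³ carbon → nitro (the N=O is not a carbonyl).
  CH2SCH2: C–S–C linkage → sulfide (thioether).
  CH(NH2): –NH2 on an sp³ carbon with no adjacent C=O → amine.
  CH(CH2NH2): pendant –CH2NH2: N on sp³ C, no adjacent C=O → amine.
  CH2OCH2: C–O–C with sp³ carbons on both sides and no adjacent C=O → ether.
  CH(NHCOCH3): pendant –NHC(=O)CH3: N bonded to a carbonyl → amide (not amine).
  CH(I): halogen on an sp³ carbon → alkyl halide.
  CH(NHCOCH3): pendant –NHC(=O)CH3: N bonded to a carbonyl → amide (not amine).
  CH(OH): –OH on an sp³ carbon → alcohol (secondary).
  CH2Br: halogen on an sp³ carbon → alkyl halide.
Amine appears at: CH(NH2), CH(CH2NH2) → 2.

2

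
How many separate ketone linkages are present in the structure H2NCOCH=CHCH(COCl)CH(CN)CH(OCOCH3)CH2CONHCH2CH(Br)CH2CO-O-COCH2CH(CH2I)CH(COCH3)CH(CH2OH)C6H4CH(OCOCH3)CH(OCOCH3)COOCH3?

1

–C(=O)NH2: carbonyl C bonded to C and to N → amide (the N is not a separate amine).
C=C double bond → alkene.
pendant –C(=O)X: carbonyl C bonded to C and halogen → acyl halide.
pendant –C≡N: nitrile.
pendant –OC(=O)CH3: an acyloxy group → ester.
–C(=O)–N– linkage → amide (the N is not an amine).
halogen on an sp³ carbon → alkyl halide.
two acyl groups sharing one oxygen, –C(=O)–O–C(=O)– → anhydride.
pendant –CH2X: halogen on sp³ carbon → alkyl halide.
pendant –COCH3: carbonyl C bonded to two carbons → ketone.
pendant –CH2OH on an sp³ backbone C → alcohol.
para-disubstituted benzene ring → arene.
pendant –OC(=O)CH3: an acyloxy group → ester.
pendant –OC(=O)CH3: an acyloxy group → ester.
–C(=O)OCH3: carbonyl C bonded to C and to –OCH3 → ester (not ketone + ether).
Ketone appears at: CH(COCH3) → 1.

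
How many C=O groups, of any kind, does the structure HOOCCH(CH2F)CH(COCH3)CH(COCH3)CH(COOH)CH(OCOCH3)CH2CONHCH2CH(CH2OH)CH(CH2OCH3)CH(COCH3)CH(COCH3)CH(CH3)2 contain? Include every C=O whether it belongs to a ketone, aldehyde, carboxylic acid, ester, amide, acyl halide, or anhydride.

8

HOOC: carboxylic acid, 1 C=O (running total 1).
CH(COCH3): ketone, 1 C=O (running total 2).
CH(COCH3): ketone, 1 C=O (running total 3).
CH(COOH): carboxylic acid, 1 C=O (running total 4).
CH(OCOCH3): ester, 1 C=O (running total 5).
CH2CONHCH2: amide, 1 C=O (running total 6).
CH(COCH3): ketone, 1 C=O (running total 7).
CH(COCH3): ketone, 1 C=O (running total 8).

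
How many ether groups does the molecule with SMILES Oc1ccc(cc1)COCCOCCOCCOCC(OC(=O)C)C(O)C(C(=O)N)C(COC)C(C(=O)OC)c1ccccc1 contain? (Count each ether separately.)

Taking each segment in turn:
  HOC6H4: –OH attached directly to an aromatic ring → phenol (not alcohol); the ring itself is an arene.
  CH2OCH2: C–O–C with sp³ carbons on both sides and no adjacent C=O → ether.
  CH2OCH2: C–O–C with sp³ carbons on both sides and no adjacent C=O → ether.
  CH2OCH2: C–O–C with sp³ carbons on both sides and no adjacent C=O → ether.
  CH2OCH2: C–O–C with sp³ carbons on both sides and no adjacent C=O → ether.
  CH(OCOCH3): pendant –OC(=O)CH3: an acyloxy group → ester.
  CH(OH): –OH on an sp³ carbon → alcohol (secondary).
  CH(CONH2): pendant –CONH2: carbonyl C bonded to C and N → amide.
  CH(CH2OCH3): pendant –CH2OCH3: C–O–C linkage → ether.
  CH(COOCH3): pendant –COOCH3: carbonyl C bonded to C and –OCH3 → ester.
  C6H5: –C6H5 phenyl ring → arene.
Ether appears at: CH2OCH2, CH2OCH2, CH2OCH2, CH2OCH2, CH(CH2OCH3) → 5.

5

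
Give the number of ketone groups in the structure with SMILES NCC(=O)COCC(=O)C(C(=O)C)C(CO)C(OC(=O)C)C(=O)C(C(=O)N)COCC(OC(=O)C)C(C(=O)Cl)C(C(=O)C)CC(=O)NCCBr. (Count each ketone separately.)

Reading the structure from left to right:
  H2NCH2: –NH2 on an sp³ carbon with no adjacent C=O → amine.
  CO: –C(=O)– with carbon on both sides → ketone.
  CH2OCH2: C–O–C with sp³ carbons on both sides and no adjacent C=O → ether.
  CO: –C(=O)– with carbon on both sides → ketone.
  CH(COCH3): pendant –COCH3: carbonyl C bonded to two carbons → ketone.
  CH(CH2OH): pendant –CH2OH on an sp³ backbone C → alcohol.
  CH(OCOCH3): pendant –OC(=O)CH3: an acyloxy group → ester.
  CO: –C(=O)– with carbon on both sides → ketone.
  CH(CONH2): pendant –CONH2: carbonyl C bonded to C and N → amide.
  CH2OCH2: C–O–C with sp³ carbons on both sides and no adjacent C=O → ether.
  CH(OCOCH3): pendant –OC(=O)CH3: an acyloxy group → ester.
  CH(COCl): pendant –C(=O)X: carbonyl C bonded to C and halogen → acyl halide.
  CH(COCH3): pendant –COCH3: carbonyl C bonded to two carbons → ketone.
  CH2CONHCH2: –C(=O)–N– linkage → amide (the N is not an amine).
  CH2Br: halogen on an sp³ carbon → alkyl halide.
Ketone appears at: CO, CO, CH(COCH3), CO, CH(COCH3) → 5.

5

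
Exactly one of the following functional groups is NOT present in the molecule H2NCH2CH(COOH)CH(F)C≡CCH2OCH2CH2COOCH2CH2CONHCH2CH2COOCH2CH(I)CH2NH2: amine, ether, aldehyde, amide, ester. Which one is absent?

amide: present (CH2CONHCH2 — –C(=O)–N– linkage → amide (the N is not an amine)).
ether: present (CH2OCH2 — C–O–C with sp³ carbons on both sides and no adjacent C=O → ether).
amine: present (H2NCH2 — –NH2 on an sp³ carbon with no adjacent C=O → amine).
ester: present (CH2COOCH2 — –C(=O)–O–C with C on the carbonyl side → ester).
aldehyde: absent. In CH(COOH), the carbonyl carbon bears –OH, not –H, so it is a carboxylic acid.

aldehyde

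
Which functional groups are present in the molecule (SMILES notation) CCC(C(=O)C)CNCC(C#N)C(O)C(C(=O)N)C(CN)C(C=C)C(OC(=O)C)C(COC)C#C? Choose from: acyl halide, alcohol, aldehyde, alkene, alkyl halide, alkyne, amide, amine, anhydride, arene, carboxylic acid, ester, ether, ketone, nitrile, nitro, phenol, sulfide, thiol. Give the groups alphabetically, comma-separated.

pendant –COCH3: carbonyl C bonded to two carbons → ketone.
C–N–C with sp³ carbons and no adjacent C=O → amine (secondary).
pendant –C≡N: nitrile.
–OH on an sp³ carbon → alcohol (secondary).
pendant –CONH2: carbonyl C bonded to C and N → amide.
pendant –CH2NH2: N on sp³ C, no adjacent C=O → amine.
pendant –CH=CH2: C=C double bond → alkene.
pendant –OC(=O)CH3: an acyloxy group → ester.
pendant –CH2OCH3: C–O–C linkage → ether.
C≡C triple bond → alkyne.

alcohol, alkene, alkyne, amide, amine, ester, ether, ketone, nitrile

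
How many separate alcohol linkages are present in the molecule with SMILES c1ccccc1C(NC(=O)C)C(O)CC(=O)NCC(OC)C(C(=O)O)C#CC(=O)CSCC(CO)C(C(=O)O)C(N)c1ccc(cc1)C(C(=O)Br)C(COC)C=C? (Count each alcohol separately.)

2

Reading the structure from left to right:
  C6H5: C6H5– phenyl ring → arene.
  CH(NHCOCH3): pendant –NHC(=O)CH3: N bonded to a carbonyl → amide (not amine).
  CH(OH): –OH on an sp³ carbon → alcohol (secondary).
  CH2CONHCH2: –C(=O)–N– linkage → amide (the N is not an amine).
  CH(OCH3): pendant –OCH3: C–O–C with sp³ C, no adjacent C=O → ether.
  CH(COOH): pendant –COOH: carbonyl C bonded to C and –OH → carboxylic acid.
  C≡C: C≡C triple bond → alkyne.
  CO: –C(=O)– with carbon on both sides → ketone.
  CH2SCH2: C–S–C linkage → sulfide (thioether).
  CH(CH2OH): pendant –CH2OH on an sp³ backbone C → alcohol.
  CH(COOH): pendant –COOH: carbonyl C bonded to C and –OH → carboxylic acid.
  CH(NH2): –NH2 on an sp³ carbon with no adjacent C=O → amine.
  C6H4: para-disubstituted benzene ring → arene.
  CH(COBr): pendant –C(=O)X: carbonyl C bonded to C and halogen → acyl halide.
  CH(CH2OCH3): pendant –CH2OCH3: C–O–C linkage → ether.
  CH=CH2: C=C double bond → alkene.
Alcohol appears at: CH(OH), CH(CH2OH) → 2.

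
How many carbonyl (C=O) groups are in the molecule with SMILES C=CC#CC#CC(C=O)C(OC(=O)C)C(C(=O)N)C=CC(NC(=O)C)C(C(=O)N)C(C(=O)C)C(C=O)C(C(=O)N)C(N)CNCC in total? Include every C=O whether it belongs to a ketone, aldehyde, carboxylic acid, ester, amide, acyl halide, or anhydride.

8

CH(CHO): aldehyde, 1 C=O (running total 1).
CH(OCOCH3): ester, 1 C=O (running total 2).
CH(CONH2): amide, 1 C=O (running total 3).
CH(NHCOCH3): amide, 1 C=O (running total 4).
CH(CONH2): amide, 1 C=O (running total 5).
CH(COCH3): ketone, 1 C=O (running total 6).
CH(CHO): aldehyde, 1 C=O (running total 7).
CH(CONH2): amide, 1 C=O (running total 8).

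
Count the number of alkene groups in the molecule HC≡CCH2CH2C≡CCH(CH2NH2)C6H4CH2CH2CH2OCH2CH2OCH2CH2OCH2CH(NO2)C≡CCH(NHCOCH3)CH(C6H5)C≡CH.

0

Reading the structure from left to right:
  HC≡C: C≡C triple bond → alkyne.
  C≡C: C≡C triple bond → alkyne.
  CH(CH2NH2): pendant –CH2NH2: N on sp³ C, no adjacent C=O → amine.
  C6H4: para-disubstituted benzene ring → arene.
  CH2OCH2: C–O–C with sp³ carbons on both sides and no adjacent C=O → ether.
  CH2OCH2: C–O–C with sp³ carbons on both sides and no adjacent C=O → ether.
  CH2OCH2: C–O–C with sp³ carbons on both sides and no adjacent C=O → ether.
  CH(NO2): –NO2 on an sp³ carbon → nitro (the N=O is not a carbonyl).
  C≡C: C≡C triple bond → alkyne.
  CH(NHCOCH3): pendant –NHC(=O)CH3: N bonded to a carbonyl → amide (not amine).
  CH(C6H5): pendant –C6H5: benzene ring → arene.
  C≡CH: C≡C triple bond → alkyne.
No segment is a alkene: HC≡C is alkyne, not alkene; C≡C is alkyne, not alkene; C6H4 is arene, not alkene. → 0.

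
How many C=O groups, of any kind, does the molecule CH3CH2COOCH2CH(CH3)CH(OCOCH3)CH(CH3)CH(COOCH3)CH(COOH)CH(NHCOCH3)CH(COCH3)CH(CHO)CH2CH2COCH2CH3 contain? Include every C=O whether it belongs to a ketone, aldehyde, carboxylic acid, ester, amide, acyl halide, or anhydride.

8

CH2COOCH2: ester, 1 C=O (running total 1).
CH(OCOCH3): ester, 1 C=O (running total 2).
CH(COOCH3): ester, 1 C=O (running total 3).
CH(COOH): carboxylic acid, 1 C=O (running total 4).
CH(NHCOCH3): amide, 1 C=O (running total 5).
CH(COCH3): ketone, 1 C=O (running total 6).
CH(CHO): aldehyde, 1 C=O (running total 7).
CO: ketone, 1 C=O (running total 8).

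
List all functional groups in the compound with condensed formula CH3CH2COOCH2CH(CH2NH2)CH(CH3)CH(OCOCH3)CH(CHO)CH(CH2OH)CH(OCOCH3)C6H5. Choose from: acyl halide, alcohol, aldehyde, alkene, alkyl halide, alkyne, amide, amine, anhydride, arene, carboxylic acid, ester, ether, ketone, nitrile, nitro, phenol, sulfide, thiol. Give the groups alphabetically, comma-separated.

alcohol, aldehyde, amine, arene, ester

Reading the structure from left to right:
  CH2COOCH2: –C(=O)–O–C with C on the carbonyl side → ester.
  CH(CH2NH2): pendant –CH2NH2: N on sp³ C, no adjacent C=O → amine.
  CH(OCOCH3): pendant –OC(=O)CH3: an acyloxy group → ester.
  CH(CHO): pendant –CHO: carbonyl C bonded to C and H → aldehyde.
  CH(CH2OH): pendant –CH2OH on an sp³ backbone C → alcohol.
  CH(OCOCH3): pendant –OC(=O)CH3: an acyloxy group → ester.
  C6H5: –C6H5 phenyl ring → arene.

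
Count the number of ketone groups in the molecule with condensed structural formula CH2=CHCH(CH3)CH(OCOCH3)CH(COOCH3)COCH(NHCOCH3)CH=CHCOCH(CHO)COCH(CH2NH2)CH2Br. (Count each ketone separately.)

3

Taking each segment in turn:
  CH2=CH: C=C double bond → alkene.
  CH(OCOCH3): pendant –OC(=O)CH3: an acyloxy group → ester.
  CH(COOCH3): pendant –COOCH3: carbonyl C bonded to C and –OCH3 → ester.
  CO: –C(=O)– with carbon on both sides → ketone.
  CH(NHCOCH3): pendant –NHC(=O)CH3: N bonded to a carbonyl → amide (not amine).
  CH=CH: C=C double bond → alkene.
  CO: –C(=O)– with carbon on both sides → ketone.
  CH(CHO): pendant –CHO: carbonyl C bonded to C and H → aldehyde.
  CO: –C(=O)– with carbon on both sides → ketone.
  CH(CH2NH2): pendant –CH2NH2: N on sp³ C, no adjacent C=O → amine.
  CH2Br: halogen on an sp³ carbon → alkyl halide.
Ketone appears at: CO, CO, CO → 3.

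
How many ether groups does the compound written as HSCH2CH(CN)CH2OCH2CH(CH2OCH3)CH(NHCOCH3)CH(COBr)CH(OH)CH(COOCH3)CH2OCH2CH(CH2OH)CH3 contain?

Working along the chain:
  HSCH2: –SH on an sp³ carbon → thiol.
  CH(CN): pendant –C≡N: nitrile.
  CH2OCH2: C–O–C with sp³ carbons on both sides and no adjacent C=O → ether.
  CH(CH2OCH3): pendant –CH2OCH3: C–O–C linkage → ether.
  CH(NHCOCH3): pendant –NHC(=O)CH3: N bonded to a carbonyl → amide (not amine).
  CH(COBr): pendant –C(=O)X: carbonyl C bonded to C and halogen → acyl halide.
  CH(OH): –OH on an sp³ carbon → alcohol (secondary).
  CH(COOCH3): pendant –COOCH3: carbonyl C bonded to C and –OCH3 → ester.
  CH2OCH2: C–O–C with sp³ carbons on both sides and no adjacent C=O → ether.
  CH(CH2OH): pendant –CH2OH on an sp³ backbone C → alcohol.
Ether appears at: CH2OCH2, CH(CH2OCH3), CH2OCH2 → 3.

3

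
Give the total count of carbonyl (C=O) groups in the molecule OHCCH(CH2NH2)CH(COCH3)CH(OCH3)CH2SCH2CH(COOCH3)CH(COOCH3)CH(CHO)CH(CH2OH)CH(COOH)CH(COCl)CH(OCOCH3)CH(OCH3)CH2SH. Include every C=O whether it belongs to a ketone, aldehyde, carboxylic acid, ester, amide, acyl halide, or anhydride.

8

OHC: aldehyde, 1 C=O (running total 1).
CH(COCH3): ketone, 1 C=O (running total 2).
CH(COOCH3): ester, 1 C=O (running total 3).
CH(COOCH3): ester, 1 C=O (running total 4).
CH(CHO): aldehyde, 1 C=O (running total 5).
CH(COOH): carboxylic acid, 1 C=O (running total 6).
CH(COCl): acyl halide, 1 C=O (running total 7).
CH(OCOCH3): ester, 1 C=O (running total 8).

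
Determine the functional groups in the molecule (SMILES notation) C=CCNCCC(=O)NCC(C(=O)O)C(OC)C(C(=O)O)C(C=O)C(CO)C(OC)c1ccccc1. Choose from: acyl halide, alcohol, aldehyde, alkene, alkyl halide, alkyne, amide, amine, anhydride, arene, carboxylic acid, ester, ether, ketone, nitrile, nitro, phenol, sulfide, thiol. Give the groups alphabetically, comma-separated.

Taking each segment in turn:
  CH2=CH: C=C double bond → alkene.
  CH2NHCH2: C–N–C with sp³ carbons and no adjacent C=O → amine (secondary).
  CH2CONHCH2: –C(=O)–N– linkage → amide (the N is not an amine).
  CH(COOH): pendant –COOH: carbonyl C bonded to C and –OH → carboxylic acid.
  CH(OCH3): pendant –OCH3: C–O–C with sp³ C, no adjacent C=O → ether.
  CH(COOH): pendant –COOH: carbonyl C bonded to C and –OH → carboxylic acid.
  CH(CHO): pendant –CHO: carbonyl C bonded to C and H → aldehyde.
  CH(CH2OH): pendant –CH2OH on an sp³ backbone C → alcohol.
  CH(OCH3): pendant –OCH3: C–O–C with sp³ C, no adjacent C=O → ether.
  C6H5: –C6H5 phenyl ring → arene.

alcohol, aldehyde, alkene, amide, amine, arene, carboxylic acid, ether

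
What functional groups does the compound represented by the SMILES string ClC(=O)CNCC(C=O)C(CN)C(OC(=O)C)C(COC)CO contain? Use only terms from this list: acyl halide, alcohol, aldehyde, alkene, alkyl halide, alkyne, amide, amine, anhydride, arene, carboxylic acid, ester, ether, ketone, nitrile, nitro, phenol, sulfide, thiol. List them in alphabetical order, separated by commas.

acyl halide, alcohol, aldehyde, amine, ester, ether

Working along the chain:
  ClCO: –C(=O)Cl: carbonyl C bonded to C and to a halogen → acyl halide (not alkyl halide).
  CH2NHCH2: C–N–C with sp³ carbons and no adjacent C=O → amine (secondary).
  CH(CHO): pendant –CHO: carbonyl C bonded to C and H → aldehyde.
  CH(CH2NH2): pendant –CH2NH2: N on sp³ C, no adjacent C=O → amine.
  CH(OCOCH3): pendant –OC(=O)CH3: an acyloxy group → ester.
  CH(CH2OCH3): pendant –CH2OCH3: C–O–C linkage → ether.
  CH2OH: –OH on an sp³ carbon → alcohol.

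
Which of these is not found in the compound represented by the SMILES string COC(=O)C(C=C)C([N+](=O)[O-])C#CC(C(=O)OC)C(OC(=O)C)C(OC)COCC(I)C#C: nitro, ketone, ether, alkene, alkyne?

ketone

ether: present (CH(OCH3) — pendant –OCH3: C–O–C with sp³ C, no adjacent C=O → ether).
alkyne: present (C≡C — C≡C triple bond → alkyne).
alkene: present (CH(CH=CH2) — pendant –CH=CH2: C=C double bond → alkene).
nitro: present (CH(NO2) — –NO2 on an sp³ carbon → nitro (the N=O is not a carbonyl)).
ketone: absent. In each of CH3OOC, CH(COOCH3) and CH(OCOCH3), the C=O is bonded to an –O–C group, which defines an ester, not a ketone.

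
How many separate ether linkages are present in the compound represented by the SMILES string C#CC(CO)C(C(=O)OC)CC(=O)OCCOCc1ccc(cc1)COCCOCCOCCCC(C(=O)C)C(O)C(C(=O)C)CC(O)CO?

4

Working along the chain:
  HC≡C: C≡C triple bond → alkyne.
  CH(CH2OH): pendant –CH2OH on an sp³ backbone C → alcohol.
  CH(COOCH3): pendant –COOCH3: carbonyl C bonded to C and –OCH3 → ester.
  CH2COOCH2: –C(=O)–O–C with C on the carbonyl side → ester.
  CH2OCH2: C–O–C with sp³ carbons on both sides and no adjacent C=O → ether.
  C6H4: para-disubstituted benzene ring → arene.
  CH2OCH2: C–O–C with sp³ carbons on both sides and no adjacent C=O → ether.
  CH2OCH2: C–O–C with sp³ carbons on both sides and no adjacent C=O → ether.
  CH2OCH2: C–O–C with sp³ carbons on both sides and no adjacent C=O → ether.
  CH(COCH3): pendant –COCH3: carbonyl C bonded to two carbons → ketone.
  CH(OH): –OH on an sp³ carbon → alcohol (secondary).
  CH(COCH3): pendant –COCH3: carbonyl C bonded to two carbons → ketone.
  CH(OH): –OH on an sp³ carbon → alcohol (secondary).
  CH2OH: –OH on an sp³ carbon → alcohol.
Ether appears at: CH2OCH2, CH2OCH2, CH2OCH2, CH2OCH2 → 4.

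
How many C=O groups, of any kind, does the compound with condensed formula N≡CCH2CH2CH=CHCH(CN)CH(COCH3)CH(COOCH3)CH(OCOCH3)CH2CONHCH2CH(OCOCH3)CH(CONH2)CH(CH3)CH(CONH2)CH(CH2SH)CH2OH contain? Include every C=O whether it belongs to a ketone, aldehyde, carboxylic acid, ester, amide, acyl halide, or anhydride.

7

CH(COCH3): ketone, 1 C=O (running total 1).
CH(COOCH3): ester, 1 C=O (running total 2).
CH(OCOCH3): ester, 1 C=O (running total 3).
CH2CONHCH2: amide, 1 C=O (running total 4).
CH(OCOCH3): ester, 1 C=O (running total 5).
CH(CONH2): amide, 1 C=O (running total 6).
CH(CONH2): amide, 1 C=O (running total 7).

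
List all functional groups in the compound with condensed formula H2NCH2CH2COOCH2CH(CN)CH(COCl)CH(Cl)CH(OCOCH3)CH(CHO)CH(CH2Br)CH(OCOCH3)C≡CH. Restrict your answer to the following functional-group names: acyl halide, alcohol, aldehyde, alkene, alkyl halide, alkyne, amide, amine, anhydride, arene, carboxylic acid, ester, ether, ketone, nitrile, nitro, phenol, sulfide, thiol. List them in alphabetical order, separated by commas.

acyl halide, aldehyde, alkyl halide, alkyne, amine, ester, nitrile

–NH2 on an sp³ carbon with no adjacent C=O → amine.
–C(=O)–O–C with C on the carbonyl side → ester.
pendant –C≡N: nitrile.
pendant –C(=O)X: carbonyl C bonded to C and halogen → acyl halide.
halogen on an sp³ carbon → alkyl halide.
pendant –OC(=O)CH3: an acyloxy group → ester.
pendant –CHO: carbonyl C bonded to C and H → aldehyde.
pendant –CH2X: halogen on sp³ carbon → alkyl halide.
pendant –OC(=O)CH3: an acyloxy group → ester.
C≡C triple bond → alkyne.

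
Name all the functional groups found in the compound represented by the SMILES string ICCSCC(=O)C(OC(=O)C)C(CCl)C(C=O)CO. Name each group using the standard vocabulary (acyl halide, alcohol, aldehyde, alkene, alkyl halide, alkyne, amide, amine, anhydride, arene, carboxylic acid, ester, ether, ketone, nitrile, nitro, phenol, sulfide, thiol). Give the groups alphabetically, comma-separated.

alcohol, aldehyde, alkyl halide, ester, ketone, sulfide

halogen on an sp³ carbon → alkyl halide.
C–S–C linkage → sulfide (thioether).
–C(=O)– with carbon on both sides → ketone.
pendant –OC(=O)CH3: an acyloxy group → ester.
pendant –CH2X: halogen on sp³ carbon → alkyl halide.
pendant –CHO: carbonyl C bonded to C and H → aldehyde.
–OH on an sp³ carbon → alcohol.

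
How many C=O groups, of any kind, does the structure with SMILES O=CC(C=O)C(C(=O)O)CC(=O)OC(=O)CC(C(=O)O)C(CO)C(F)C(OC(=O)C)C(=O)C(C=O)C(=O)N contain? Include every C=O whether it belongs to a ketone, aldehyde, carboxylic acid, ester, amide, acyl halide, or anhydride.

10

OHC: aldehyde, 1 C=O (running total 1).
CH(CHO): aldehyde, 1 C=O (running total 2).
CH(COOH): carboxylic acid, 1 C=O (running total 3).
CH2CO-O-COCH2: anhydride, 2 C=O (running total 5).
CH(COOH): carboxylic acid, 1 C=O (running total 6).
CH(OCOCH3): ester, 1 C=O (running total 7).
CO: ketone, 1 C=O (running total 8).
CH(CHO): aldehyde, 1 C=O (running total 9).
CONH2: amide, 1 C=O (running total 10).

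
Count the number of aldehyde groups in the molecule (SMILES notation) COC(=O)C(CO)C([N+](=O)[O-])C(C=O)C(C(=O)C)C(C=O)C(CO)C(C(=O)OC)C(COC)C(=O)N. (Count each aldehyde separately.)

Working along the chain:
  CH3OOC: CH3O–C(=O)–: carbonyl C bonded to C and to –OCH3 → ester (not ketone + ether).
  CH(CH2OH): pendant –CH2OH on an sp³ backbone C → alcohol.
  CH(NO2): –NO2 on an sp³ carbon → nitro (the N=O is not a carbonyl).
  CH(CHO): pendant –CHO: carbonyl C bonded to C and H → aldehyde.
  CH(COCH3): pendant –COCH3: carbonyl C bonded to two carbons → ketone.
  CH(CHO): pendant –CHO: carbonyl C bonded to C and H → aldehyde.
  CH(CH2OH): pendant –CH2OH on an sp³ backbone C → alcohol.
  CH(COOCH3): pendant –COOCH3: carbonyl C bonded to C and –OCH3 → ester.
  CH(CH2OCH3): pendant –CH2OCH3: C–O–C linkage → ether.
  CONH2: –C(=O)NH2: carbonyl C bonded to C and to N → amide (the N is not a separate amine).
Aldehyde appears at: CH(CHO), CH(CHO) → 2.

2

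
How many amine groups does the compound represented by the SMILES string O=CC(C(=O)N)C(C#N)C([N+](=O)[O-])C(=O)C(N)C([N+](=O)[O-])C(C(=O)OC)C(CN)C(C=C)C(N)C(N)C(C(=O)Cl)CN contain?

5

Working along the chain:
  OHC: terminal –CHO: carbonyl C bonded to H and C → aldehyde.
  CH(CONH2): pendant –CONH2: carbonyl C bonded to C and N → amide.
  CH(CN): pendant –C≡N: nitrile.
  CH(NO2): –NO2 on an sp³ carbon → nitro (the N=O is not a carbonyl).
  CO: –C(=O)– with carbon on both sides → ketone.
  CH(NH2): –NH2 on an sp³ carbon with no adjacent C=O → amine.
  CH(NO2): –NO2 on an sp³ carbon → nitro (the N=O is not a carbonyl).
  CH(COOCH3): pendant –COOCH3: carbonyl C bonded to C and –OCH3 → ester.
  CH(CH2NH2): pendant –CH2NH2: N on sp³ C, no adjacent C=O → amine.
  CH(CH=CH2): pendant –CH=CH2: C=C double bond → alkene.
  CH(NH2): –NH2 on an sp³ carbon with no adjacent C=O → amine.
  CH(NH2): –NH2 on an sp³ carbon with no adjacent C=O → amine.
  CH(COCl): pendant –C(=O)X: carbonyl C bonded to C and halogen → acyl halide.
  CH2NH2: –NH2 on an sp³ carbon with no adjacent C=O → amine.
Amine appears at: CH(NH2), CH(CH2NH2), CH(NH2), CH(NH2), CH2NH2 → 5.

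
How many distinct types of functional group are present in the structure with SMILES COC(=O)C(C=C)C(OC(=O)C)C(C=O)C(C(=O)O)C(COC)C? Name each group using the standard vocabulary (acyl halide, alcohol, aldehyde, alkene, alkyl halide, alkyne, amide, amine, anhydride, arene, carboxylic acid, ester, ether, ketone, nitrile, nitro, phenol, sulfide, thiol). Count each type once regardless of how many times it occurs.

5

CH3O–C(=O)–: carbonyl C bonded to C and to –OCH3 → ester (not ketone + ether).
pendant –CH=CH2: C=C double bond → alkene.
pendant –OC(=O)CH3: an acyloxy group → ester.
pendant –CHO: carbonyl C bonded to C and H → aldehyde.
pendant –COOH: carbonyl C bonded to C and –OH → carboxylic acid.
pendant –CH2OCH3: C–O–C linkage → ether.
Distinct types present: aldehyde, alkene, carboxylic acid, ester, ether.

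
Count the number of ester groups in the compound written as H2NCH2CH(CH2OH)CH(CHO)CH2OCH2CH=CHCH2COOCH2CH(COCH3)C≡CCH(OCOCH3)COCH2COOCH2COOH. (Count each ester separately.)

Working along the chain:
  H2NCH2: –NH2 on an sp³ carbon with no adjacent C=O → amine.
  CH(CH2OH): pendant –CH2OH on an sp³ backbone C → alcohol.
  CH(CHO): pendant –CHO: carbonyl C bonded to C and H → aldehyde.
  CH2OCH2: C–O–C with sp³ carbons on both sides and no adjacent C=O → ether.
  CH=CH: C=C double bond → alkene.
  CH2COOCH2: –C(=O)–O–C with C on the carbonyl side → ester.
  CH(COCH3): pendant –COCH3: carbonyl C bonded to two carbons → ketone.
  C≡C: C≡C triple bond → alkyne.
  CH(OCOCH3): pendant –OC(=O)CH3: an acyloxy group → ester.
  CO: –C(=O)– with carbon on both sides → ketone.
  CH2COOCH2: –C(=O)–O–C with C on the carbonyl side → ester.
  COOH: –COOH: carbonyl C bonded to –OH and C → carboxylic acid (the –OH is not a separate alcohol).
Ester appears at: CH2COOCH2, CH(OCOCH3), CH2COOCH2 → 3.

3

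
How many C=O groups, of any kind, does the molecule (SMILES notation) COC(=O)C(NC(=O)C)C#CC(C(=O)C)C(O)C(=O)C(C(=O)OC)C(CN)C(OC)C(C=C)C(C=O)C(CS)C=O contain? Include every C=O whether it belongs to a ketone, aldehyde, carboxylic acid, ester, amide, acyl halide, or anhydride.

7

CH3OOC: ester, 1 C=O (running total 1).
CH(NHCOCH3): amide, 1 C=O (running total 2).
CH(COCH3): ketone, 1 C=O (running total 3).
CO: ketone, 1 C=O (running total 4).
CH(COOCH3): ester, 1 C=O (running total 5).
CH(CHO): aldehyde, 1 C=O (running total 6).
CHO: aldehyde, 1 C=O (running total 7).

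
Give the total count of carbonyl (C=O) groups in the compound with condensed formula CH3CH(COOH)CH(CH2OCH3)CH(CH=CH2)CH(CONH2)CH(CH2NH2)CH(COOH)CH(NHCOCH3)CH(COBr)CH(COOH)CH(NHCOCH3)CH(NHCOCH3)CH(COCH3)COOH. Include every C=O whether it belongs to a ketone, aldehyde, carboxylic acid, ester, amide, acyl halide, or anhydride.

CH(COOH): carboxylic acid, 1 C=O (running total 1).
CH(CONH2): amide, 1 C=O (running total 2).
CH(COOH): carboxylic acid, 1 C=O (running total 3).
CH(NHCOCH3): amide, 1 C=O (running total 4).
CH(COBr): acyl halide, 1 C=O (running total 5).
CH(COOH): carboxylic acid, 1 C=O (running total 6).
CH(NHCOCH3): amide, 1 C=O (running total 7).
CH(NHCOCH3): amide, 1 C=O (running total 8).
CH(COCH3): ketone, 1 C=O (running total 9).
COOH: carboxylic acid, 1 C=O (running total 10).

10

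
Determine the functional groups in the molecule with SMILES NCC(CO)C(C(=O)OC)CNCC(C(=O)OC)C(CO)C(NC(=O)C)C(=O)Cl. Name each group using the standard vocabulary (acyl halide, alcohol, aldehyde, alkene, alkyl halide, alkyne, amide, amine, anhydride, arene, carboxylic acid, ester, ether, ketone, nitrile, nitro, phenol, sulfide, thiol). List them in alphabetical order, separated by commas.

acyl halide, alcohol, amide, amine, ester

Reading the structure from left to right:
  H2NCH2: –NH2 on an sp³ carbon with no adjacent C=O → amine.
  CH(CH2OH): pendant –CH2OH on an sp³ backbone C → alcohol.
  CH(COOCH3): pendant –COOCH3: carbonyl C bonded to C and –OCH3 → ester.
  CH2NHCH2: C–N–C with sp³ carbons and no adjacent C=O → amine (secondary).
  CH(COOCH3): pendant –COOCH3: carbonyl C bonded to C and –OCH3 → ester.
  CH(CH2OH): pendant –CH2OH on an sp³ backbone C → alcohol.
  CH(NHCOCH3): pendant –NHC(=O)CH3: N bonded to a carbonyl → amide (not amine).
  COCl: –C(=O)Cl: carbonyl C bonded to C and to a halogen → acyl halide (not alkyl halide).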